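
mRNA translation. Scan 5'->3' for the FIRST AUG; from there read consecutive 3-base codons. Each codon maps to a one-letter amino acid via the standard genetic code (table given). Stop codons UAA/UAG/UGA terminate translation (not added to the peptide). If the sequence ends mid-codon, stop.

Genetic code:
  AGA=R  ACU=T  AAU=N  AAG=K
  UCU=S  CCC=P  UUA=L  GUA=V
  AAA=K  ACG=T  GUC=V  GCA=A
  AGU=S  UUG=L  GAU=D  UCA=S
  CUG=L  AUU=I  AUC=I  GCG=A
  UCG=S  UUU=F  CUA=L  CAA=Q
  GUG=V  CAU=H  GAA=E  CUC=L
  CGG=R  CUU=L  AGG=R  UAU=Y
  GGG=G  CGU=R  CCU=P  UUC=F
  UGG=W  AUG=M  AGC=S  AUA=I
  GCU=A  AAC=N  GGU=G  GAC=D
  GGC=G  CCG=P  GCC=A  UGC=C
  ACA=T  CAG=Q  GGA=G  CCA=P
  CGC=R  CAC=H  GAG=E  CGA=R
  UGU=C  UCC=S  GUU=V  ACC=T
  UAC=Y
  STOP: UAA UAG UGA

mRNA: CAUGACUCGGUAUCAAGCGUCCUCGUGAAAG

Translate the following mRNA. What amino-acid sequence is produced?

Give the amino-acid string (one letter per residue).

Answer: MTRYQASS

Derivation:
start AUG at pos 1
pos 1: AUG -> M; peptide=M
pos 4: ACU -> T; peptide=MT
pos 7: CGG -> R; peptide=MTR
pos 10: UAU -> Y; peptide=MTRY
pos 13: CAA -> Q; peptide=MTRYQ
pos 16: GCG -> A; peptide=MTRYQA
pos 19: UCC -> S; peptide=MTRYQAS
pos 22: UCG -> S; peptide=MTRYQASS
pos 25: UGA -> STOP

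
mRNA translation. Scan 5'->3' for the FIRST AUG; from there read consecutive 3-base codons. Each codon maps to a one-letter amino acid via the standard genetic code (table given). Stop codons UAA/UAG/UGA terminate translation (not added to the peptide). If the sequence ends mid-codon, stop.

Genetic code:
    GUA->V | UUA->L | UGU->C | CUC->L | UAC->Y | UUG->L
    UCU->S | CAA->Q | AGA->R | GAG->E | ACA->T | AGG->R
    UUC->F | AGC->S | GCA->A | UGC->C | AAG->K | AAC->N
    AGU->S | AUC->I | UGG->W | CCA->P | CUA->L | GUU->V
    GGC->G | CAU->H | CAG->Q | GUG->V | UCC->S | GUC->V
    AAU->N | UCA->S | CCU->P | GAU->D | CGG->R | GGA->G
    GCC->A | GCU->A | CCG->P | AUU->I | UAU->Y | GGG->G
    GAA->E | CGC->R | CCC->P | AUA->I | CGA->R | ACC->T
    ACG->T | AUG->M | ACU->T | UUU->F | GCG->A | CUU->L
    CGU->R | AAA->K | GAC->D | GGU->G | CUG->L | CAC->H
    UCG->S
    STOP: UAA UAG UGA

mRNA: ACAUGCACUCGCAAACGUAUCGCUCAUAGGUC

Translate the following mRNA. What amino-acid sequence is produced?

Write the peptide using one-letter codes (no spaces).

Answer: MHSQTYRS

Derivation:
start AUG at pos 2
pos 2: AUG -> M; peptide=M
pos 5: CAC -> H; peptide=MH
pos 8: UCG -> S; peptide=MHS
pos 11: CAA -> Q; peptide=MHSQ
pos 14: ACG -> T; peptide=MHSQT
pos 17: UAU -> Y; peptide=MHSQTY
pos 20: CGC -> R; peptide=MHSQTYR
pos 23: UCA -> S; peptide=MHSQTYRS
pos 26: UAG -> STOP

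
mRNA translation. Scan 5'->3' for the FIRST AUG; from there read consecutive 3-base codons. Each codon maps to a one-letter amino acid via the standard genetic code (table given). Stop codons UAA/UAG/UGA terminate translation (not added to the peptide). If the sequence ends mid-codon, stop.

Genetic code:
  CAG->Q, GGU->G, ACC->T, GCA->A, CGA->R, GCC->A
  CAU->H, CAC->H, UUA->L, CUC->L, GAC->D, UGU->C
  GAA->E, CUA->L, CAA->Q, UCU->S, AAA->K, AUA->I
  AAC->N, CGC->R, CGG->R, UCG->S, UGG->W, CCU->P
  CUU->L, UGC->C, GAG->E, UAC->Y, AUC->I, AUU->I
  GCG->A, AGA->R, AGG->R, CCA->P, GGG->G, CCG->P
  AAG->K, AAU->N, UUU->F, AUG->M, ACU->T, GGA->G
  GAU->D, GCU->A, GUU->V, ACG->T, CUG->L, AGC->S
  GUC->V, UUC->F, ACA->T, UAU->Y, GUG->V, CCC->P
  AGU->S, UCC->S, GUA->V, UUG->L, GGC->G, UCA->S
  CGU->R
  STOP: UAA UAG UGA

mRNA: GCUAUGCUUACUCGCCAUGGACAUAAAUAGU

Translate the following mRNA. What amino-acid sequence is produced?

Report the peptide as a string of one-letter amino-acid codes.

Answer: MLTRHGHK

Derivation:
start AUG at pos 3
pos 3: AUG -> M; peptide=M
pos 6: CUU -> L; peptide=ML
pos 9: ACU -> T; peptide=MLT
pos 12: CGC -> R; peptide=MLTR
pos 15: CAU -> H; peptide=MLTRH
pos 18: GGA -> G; peptide=MLTRHG
pos 21: CAU -> H; peptide=MLTRHGH
pos 24: AAA -> K; peptide=MLTRHGHK
pos 27: UAG -> STOP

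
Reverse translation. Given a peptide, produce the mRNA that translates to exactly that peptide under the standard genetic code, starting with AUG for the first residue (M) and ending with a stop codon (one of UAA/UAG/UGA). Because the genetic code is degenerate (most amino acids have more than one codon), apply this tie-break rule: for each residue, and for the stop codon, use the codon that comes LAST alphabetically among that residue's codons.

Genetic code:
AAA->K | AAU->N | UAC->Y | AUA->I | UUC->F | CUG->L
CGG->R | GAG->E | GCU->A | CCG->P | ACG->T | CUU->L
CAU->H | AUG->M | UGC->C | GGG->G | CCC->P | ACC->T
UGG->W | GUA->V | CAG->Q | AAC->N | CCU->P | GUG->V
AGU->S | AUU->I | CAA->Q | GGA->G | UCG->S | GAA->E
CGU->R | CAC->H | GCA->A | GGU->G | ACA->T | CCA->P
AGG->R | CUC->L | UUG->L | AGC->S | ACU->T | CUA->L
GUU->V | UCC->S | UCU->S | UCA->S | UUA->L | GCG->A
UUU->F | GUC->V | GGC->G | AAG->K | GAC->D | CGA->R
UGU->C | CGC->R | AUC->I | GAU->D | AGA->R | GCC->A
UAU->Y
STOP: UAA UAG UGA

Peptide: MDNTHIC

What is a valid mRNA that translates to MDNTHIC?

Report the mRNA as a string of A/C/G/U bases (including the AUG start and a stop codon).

residue 1: M -> AUG (start codon)
residue 2: D codons sorted = GAC,GAU -> pick last = GAU
residue 3: N codons sorted = AAC,AAU -> pick last = AAU
residue 4: T codons sorted = ACA,ACC,ACG,ACU -> pick last = ACU
residue 5: H codons sorted = CAC,CAU -> pick last = CAU
residue 6: I codons sorted = AUA,AUC,AUU -> pick last = AUU
residue 7: C codons sorted = UGC,UGU -> pick last = UGU
terminator: stop codons sorted = UAA,UAG,UGA -> pick last = UGA

Answer: mRNA: AUGGAUAAUACUCAUAUUUGUUGA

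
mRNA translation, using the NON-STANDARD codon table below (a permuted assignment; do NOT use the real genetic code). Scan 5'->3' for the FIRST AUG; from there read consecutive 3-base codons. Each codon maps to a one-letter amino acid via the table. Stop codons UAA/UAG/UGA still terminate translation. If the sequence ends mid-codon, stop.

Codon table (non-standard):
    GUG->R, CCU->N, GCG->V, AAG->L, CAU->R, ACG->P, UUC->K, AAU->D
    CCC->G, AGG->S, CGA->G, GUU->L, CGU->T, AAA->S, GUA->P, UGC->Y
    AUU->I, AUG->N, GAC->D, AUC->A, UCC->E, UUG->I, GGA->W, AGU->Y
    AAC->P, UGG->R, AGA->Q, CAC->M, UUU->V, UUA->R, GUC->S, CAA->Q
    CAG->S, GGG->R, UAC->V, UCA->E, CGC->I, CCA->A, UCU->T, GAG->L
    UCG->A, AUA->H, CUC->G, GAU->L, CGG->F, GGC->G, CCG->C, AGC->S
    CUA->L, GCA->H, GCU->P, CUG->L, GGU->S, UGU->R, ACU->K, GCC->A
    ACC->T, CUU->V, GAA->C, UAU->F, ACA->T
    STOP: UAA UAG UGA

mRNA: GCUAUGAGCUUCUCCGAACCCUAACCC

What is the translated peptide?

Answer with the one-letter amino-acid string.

start AUG at pos 3
pos 3: AUG -> N; peptide=N
pos 6: AGC -> S; peptide=NS
pos 9: UUC -> K; peptide=NSK
pos 12: UCC -> E; peptide=NSKE
pos 15: GAA -> C; peptide=NSKEC
pos 18: CCC -> G; peptide=NSKECG
pos 21: UAA -> STOP

Answer: NSKECG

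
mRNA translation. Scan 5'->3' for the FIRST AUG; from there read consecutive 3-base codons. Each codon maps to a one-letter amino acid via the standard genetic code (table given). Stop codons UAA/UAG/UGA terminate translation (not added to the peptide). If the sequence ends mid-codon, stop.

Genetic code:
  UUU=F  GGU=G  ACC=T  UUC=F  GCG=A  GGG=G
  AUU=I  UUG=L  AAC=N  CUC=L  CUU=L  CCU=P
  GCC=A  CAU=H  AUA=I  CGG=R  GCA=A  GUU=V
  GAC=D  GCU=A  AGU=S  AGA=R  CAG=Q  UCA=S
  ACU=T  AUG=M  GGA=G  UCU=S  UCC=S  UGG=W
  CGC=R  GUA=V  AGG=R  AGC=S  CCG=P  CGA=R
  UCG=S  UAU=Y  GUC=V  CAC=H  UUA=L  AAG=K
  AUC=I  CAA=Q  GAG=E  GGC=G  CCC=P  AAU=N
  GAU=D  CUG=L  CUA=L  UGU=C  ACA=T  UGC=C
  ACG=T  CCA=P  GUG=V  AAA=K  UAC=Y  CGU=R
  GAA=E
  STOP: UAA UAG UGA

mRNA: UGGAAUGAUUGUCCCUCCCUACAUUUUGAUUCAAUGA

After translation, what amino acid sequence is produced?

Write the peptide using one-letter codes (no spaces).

start AUG at pos 4
pos 4: AUG -> M; peptide=M
pos 7: AUU -> I; peptide=MI
pos 10: GUC -> V; peptide=MIV
pos 13: CCU -> P; peptide=MIVP
pos 16: CCC -> P; peptide=MIVPP
pos 19: UAC -> Y; peptide=MIVPPY
pos 22: AUU -> I; peptide=MIVPPYI
pos 25: UUG -> L; peptide=MIVPPYIL
pos 28: AUU -> I; peptide=MIVPPYILI
pos 31: CAA -> Q; peptide=MIVPPYILIQ
pos 34: UGA -> STOP

Answer: MIVPPYILIQ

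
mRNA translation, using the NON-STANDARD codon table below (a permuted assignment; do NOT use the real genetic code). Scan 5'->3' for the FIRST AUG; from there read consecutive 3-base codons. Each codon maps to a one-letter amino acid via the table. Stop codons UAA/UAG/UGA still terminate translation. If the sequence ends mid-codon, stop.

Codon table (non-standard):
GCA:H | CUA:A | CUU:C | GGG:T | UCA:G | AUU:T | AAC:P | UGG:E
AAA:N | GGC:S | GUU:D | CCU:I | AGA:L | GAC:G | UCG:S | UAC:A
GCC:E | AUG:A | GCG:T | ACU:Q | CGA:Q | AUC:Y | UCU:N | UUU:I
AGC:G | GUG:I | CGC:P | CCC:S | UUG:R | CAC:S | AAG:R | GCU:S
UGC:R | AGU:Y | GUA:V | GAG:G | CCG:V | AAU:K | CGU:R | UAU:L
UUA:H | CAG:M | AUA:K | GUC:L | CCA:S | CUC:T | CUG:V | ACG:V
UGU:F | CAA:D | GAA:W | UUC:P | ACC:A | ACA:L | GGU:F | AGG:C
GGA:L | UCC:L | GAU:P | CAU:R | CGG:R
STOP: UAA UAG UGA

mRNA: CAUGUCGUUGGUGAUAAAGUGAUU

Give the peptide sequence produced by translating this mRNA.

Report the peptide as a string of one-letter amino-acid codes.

start AUG at pos 1
pos 1: AUG -> A; peptide=A
pos 4: UCG -> S; peptide=AS
pos 7: UUG -> R; peptide=ASR
pos 10: GUG -> I; peptide=ASRI
pos 13: AUA -> K; peptide=ASRIK
pos 16: AAG -> R; peptide=ASRIKR
pos 19: UGA -> STOP

Answer: ASRIKR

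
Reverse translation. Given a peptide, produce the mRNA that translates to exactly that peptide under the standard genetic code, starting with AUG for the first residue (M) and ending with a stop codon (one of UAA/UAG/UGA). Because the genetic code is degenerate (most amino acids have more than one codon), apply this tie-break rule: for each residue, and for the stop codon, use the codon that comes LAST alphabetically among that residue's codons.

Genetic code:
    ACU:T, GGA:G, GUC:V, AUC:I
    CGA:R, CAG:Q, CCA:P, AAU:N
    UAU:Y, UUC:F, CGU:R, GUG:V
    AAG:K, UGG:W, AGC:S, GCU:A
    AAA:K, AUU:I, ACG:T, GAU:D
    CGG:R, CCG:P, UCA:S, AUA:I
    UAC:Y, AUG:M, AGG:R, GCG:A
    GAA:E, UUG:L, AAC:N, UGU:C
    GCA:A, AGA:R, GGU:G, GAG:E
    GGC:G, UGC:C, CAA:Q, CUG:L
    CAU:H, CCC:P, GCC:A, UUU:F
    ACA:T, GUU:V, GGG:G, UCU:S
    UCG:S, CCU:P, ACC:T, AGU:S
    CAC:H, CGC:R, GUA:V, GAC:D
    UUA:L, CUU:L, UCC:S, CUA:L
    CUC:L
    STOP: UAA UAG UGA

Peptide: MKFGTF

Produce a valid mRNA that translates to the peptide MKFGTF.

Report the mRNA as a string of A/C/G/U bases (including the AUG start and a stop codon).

residue 1: M -> AUG (start codon)
residue 2: K codons sorted = AAA,AAG -> pick last = AAG
residue 3: F codons sorted = UUC,UUU -> pick last = UUU
residue 4: G codons sorted = GGA,GGC,GGG,GGU -> pick last = GGU
residue 5: T codons sorted = ACA,ACC,ACG,ACU -> pick last = ACU
residue 6: F codons sorted = UUC,UUU -> pick last = UUU
terminator: stop codons sorted = UAA,UAG,UGA -> pick last = UGA

Answer: mRNA: AUGAAGUUUGGUACUUUUUGA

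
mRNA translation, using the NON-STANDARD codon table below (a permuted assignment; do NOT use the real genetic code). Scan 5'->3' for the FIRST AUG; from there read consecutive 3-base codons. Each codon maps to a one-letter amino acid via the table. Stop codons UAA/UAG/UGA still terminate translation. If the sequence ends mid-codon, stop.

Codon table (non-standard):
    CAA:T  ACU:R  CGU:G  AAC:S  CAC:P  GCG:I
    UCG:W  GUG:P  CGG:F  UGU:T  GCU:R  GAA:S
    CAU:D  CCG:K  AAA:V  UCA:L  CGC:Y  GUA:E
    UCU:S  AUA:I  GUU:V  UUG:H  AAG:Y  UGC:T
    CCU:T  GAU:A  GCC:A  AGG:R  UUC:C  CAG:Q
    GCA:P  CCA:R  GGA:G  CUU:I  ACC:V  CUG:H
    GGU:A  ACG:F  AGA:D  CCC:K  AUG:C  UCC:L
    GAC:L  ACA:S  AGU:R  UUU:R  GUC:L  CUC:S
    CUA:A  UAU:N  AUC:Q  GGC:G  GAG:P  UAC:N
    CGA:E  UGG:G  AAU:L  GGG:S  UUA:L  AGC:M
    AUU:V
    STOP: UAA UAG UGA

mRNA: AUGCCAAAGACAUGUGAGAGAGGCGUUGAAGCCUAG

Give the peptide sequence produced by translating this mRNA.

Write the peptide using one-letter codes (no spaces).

Answer: CRYSTPDGVSA

Derivation:
start AUG at pos 0
pos 0: AUG -> C; peptide=C
pos 3: CCA -> R; peptide=CR
pos 6: AAG -> Y; peptide=CRY
pos 9: ACA -> S; peptide=CRYS
pos 12: UGU -> T; peptide=CRYST
pos 15: GAG -> P; peptide=CRYSTP
pos 18: AGA -> D; peptide=CRYSTPD
pos 21: GGC -> G; peptide=CRYSTPDG
pos 24: GUU -> V; peptide=CRYSTPDGV
pos 27: GAA -> S; peptide=CRYSTPDGVS
pos 30: GCC -> A; peptide=CRYSTPDGVSA
pos 33: UAG -> STOP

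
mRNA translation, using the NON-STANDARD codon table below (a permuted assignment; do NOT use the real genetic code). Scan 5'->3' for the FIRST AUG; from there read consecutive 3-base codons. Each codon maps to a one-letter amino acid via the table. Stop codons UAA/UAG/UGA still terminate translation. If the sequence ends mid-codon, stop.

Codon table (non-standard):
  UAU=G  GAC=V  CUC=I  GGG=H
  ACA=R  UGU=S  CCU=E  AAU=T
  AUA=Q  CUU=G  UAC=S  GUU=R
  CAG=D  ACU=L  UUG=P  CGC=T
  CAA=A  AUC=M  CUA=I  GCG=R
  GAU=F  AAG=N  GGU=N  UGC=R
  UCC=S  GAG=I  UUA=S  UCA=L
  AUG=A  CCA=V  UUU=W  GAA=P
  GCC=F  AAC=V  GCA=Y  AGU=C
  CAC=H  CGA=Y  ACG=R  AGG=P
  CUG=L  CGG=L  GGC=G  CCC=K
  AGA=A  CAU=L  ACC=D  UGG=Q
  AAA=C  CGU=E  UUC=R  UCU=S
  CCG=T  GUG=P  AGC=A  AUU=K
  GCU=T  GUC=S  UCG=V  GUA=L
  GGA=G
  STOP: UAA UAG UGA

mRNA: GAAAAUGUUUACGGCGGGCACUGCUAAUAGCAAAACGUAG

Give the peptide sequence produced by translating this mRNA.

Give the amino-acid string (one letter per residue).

start AUG at pos 4
pos 4: AUG -> A; peptide=A
pos 7: UUU -> W; peptide=AW
pos 10: ACG -> R; peptide=AWR
pos 13: GCG -> R; peptide=AWRR
pos 16: GGC -> G; peptide=AWRRG
pos 19: ACU -> L; peptide=AWRRGL
pos 22: GCU -> T; peptide=AWRRGLT
pos 25: AAU -> T; peptide=AWRRGLTT
pos 28: AGC -> A; peptide=AWRRGLTTA
pos 31: AAA -> C; peptide=AWRRGLTTAC
pos 34: ACG -> R; peptide=AWRRGLTTACR
pos 37: UAG -> STOP

Answer: AWRRGLTTACR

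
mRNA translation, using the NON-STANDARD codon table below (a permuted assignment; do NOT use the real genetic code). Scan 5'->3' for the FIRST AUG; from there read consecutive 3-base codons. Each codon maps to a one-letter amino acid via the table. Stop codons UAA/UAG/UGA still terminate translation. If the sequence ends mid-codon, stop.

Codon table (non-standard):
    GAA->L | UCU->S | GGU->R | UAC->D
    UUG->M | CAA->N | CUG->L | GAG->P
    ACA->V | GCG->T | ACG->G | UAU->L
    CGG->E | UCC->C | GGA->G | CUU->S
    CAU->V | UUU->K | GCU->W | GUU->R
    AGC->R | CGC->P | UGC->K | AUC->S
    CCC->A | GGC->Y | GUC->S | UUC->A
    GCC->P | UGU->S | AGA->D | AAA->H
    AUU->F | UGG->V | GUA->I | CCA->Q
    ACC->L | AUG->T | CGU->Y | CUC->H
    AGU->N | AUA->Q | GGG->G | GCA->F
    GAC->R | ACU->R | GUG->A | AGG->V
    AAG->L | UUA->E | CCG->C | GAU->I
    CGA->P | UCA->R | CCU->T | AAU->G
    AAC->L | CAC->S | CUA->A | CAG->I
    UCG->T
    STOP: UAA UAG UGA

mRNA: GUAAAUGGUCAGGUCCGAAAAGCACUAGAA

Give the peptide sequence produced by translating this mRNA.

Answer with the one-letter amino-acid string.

Answer: TSVCLLS

Derivation:
start AUG at pos 4
pos 4: AUG -> T; peptide=T
pos 7: GUC -> S; peptide=TS
pos 10: AGG -> V; peptide=TSV
pos 13: UCC -> C; peptide=TSVC
pos 16: GAA -> L; peptide=TSVCL
pos 19: AAG -> L; peptide=TSVCLL
pos 22: CAC -> S; peptide=TSVCLLS
pos 25: UAG -> STOP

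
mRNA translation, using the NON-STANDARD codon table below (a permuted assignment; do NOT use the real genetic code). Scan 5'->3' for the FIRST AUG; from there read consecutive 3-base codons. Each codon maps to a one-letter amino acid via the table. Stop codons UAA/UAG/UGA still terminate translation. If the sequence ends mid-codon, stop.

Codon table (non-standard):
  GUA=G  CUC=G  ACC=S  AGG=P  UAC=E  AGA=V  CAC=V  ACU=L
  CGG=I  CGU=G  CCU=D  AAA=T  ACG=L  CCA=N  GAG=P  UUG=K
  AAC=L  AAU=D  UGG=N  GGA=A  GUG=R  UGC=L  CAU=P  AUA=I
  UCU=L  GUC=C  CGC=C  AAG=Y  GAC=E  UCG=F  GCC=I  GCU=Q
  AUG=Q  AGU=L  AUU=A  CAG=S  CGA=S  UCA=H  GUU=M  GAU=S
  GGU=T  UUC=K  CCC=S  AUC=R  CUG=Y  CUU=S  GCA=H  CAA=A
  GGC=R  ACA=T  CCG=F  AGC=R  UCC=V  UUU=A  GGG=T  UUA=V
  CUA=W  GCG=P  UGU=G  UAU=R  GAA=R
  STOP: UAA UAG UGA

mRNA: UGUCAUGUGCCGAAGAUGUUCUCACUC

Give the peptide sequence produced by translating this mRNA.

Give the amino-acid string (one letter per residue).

start AUG at pos 4
pos 4: AUG -> Q; peptide=Q
pos 7: UGC -> L; peptide=QL
pos 10: CGA -> S; peptide=QLS
pos 13: AGA -> V; peptide=QLSV
pos 16: UGU -> G; peptide=QLSVG
pos 19: UCU -> L; peptide=QLSVGL
pos 22: CAC -> V; peptide=QLSVGLV
pos 25: only 2 nt remain (<3), stop (end of mRNA)

Answer: QLSVGLV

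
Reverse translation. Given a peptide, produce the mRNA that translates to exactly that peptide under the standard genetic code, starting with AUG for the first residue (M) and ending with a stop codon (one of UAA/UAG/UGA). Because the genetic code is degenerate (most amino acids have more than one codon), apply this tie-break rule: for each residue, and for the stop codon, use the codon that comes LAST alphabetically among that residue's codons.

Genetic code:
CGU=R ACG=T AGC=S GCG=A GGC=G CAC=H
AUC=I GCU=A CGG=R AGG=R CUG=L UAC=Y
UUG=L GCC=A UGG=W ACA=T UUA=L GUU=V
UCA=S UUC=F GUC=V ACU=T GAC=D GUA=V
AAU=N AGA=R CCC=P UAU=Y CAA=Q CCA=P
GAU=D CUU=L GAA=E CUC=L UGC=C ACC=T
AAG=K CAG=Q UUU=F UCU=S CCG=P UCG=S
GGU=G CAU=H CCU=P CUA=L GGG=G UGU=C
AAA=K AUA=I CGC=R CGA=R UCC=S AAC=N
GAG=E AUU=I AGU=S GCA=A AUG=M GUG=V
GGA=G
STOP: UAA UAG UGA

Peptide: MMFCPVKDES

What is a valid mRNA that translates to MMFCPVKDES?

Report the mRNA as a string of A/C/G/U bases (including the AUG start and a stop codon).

Answer: mRNA: AUGAUGUUUUGUCCUGUUAAGGAUGAGUCUUGA

Derivation:
residue 1: M -> AUG (start codon)
residue 2: M -> AUG (only codon)
residue 3: F codons sorted = UUC,UUU -> pick last = UUU
residue 4: C codons sorted = UGC,UGU -> pick last = UGU
residue 5: P codons sorted = CCA,CCC,CCG,CCU -> pick last = CCU
residue 6: V codons sorted = GUA,GUC,GUG,GUU -> pick last = GUU
residue 7: K codons sorted = AAA,AAG -> pick last = AAG
residue 8: D codons sorted = GAC,GAU -> pick last = GAU
residue 9: E codons sorted = GAA,GAG -> pick last = GAG
residue 10: S codons sorted = AGC,AGU,UCA,UCC,UCG,UCU -> pick last = UCU
terminator: stop codons sorted = UAA,UAG,UGA -> pick last = UGA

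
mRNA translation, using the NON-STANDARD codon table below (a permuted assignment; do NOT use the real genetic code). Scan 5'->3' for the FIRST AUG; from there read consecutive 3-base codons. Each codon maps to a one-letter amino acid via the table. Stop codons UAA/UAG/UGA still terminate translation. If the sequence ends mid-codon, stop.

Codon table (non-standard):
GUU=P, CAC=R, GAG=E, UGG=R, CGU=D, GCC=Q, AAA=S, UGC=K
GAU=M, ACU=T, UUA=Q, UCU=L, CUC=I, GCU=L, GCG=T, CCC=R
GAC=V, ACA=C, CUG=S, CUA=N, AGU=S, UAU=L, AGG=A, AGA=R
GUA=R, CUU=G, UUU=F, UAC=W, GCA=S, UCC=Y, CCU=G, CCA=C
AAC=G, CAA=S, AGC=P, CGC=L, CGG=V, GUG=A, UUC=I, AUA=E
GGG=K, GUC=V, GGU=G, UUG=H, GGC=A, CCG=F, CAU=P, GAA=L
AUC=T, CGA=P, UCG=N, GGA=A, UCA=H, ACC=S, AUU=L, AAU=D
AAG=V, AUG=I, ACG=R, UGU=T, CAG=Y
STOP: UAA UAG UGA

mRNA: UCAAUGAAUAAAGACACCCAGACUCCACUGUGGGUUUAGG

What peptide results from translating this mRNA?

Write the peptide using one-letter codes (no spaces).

start AUG at pos 3
pos 3: AUG -> I; peptide=I
pos 6: AAU -> D; peptide=ID
pos 9: AAA -> S; peptide=IDS
pos 12: GAC -> V; peptide=IDSV
pos 15: ACC -> S; peptide=IDSVS
pos 18: CAG -> Y; peptide=IDSVSY
pos 21: ACU -> T; peptide=IDSVSYT
pos 24: CCA -> C; peptide=IDSVSYTC
pos 27: CUG -> S; peptide=IDSVSYTCS
pos 30: UGG -> R; peptide=IDSVSYTCSR
pos 33: GUU -> P; peptide=IDSVSYTCSRP
pos 36: UAG -> STOP

Answer: IDSVSYTCSRP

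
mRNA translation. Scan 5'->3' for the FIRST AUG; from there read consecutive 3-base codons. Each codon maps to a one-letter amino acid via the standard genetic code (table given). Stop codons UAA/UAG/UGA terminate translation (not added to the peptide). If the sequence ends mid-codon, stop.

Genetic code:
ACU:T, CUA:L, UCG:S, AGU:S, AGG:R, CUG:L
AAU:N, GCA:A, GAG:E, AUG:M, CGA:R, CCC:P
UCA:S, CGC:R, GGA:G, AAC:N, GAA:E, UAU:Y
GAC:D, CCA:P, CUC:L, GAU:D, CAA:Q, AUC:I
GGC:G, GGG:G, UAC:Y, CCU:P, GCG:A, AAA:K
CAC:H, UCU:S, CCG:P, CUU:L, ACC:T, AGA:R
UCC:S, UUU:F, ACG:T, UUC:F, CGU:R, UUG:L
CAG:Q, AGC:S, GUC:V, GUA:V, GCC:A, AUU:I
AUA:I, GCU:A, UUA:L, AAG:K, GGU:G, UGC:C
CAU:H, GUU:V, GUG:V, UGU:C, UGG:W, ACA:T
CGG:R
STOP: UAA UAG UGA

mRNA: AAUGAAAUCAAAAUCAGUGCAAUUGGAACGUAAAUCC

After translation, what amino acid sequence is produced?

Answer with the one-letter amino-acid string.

Answer: MKSKSVQLERKS

Derivation:
start AUG at pos 1
pos 1: AUG -> M; peptide=M
pos 4: AAA -> K; peptide=MK
pos 7: UCA -> S; peptide=MKS
pos 10: AAA -> K; peptide=MKSK
pos 13: UCA -> S; peptide=MKSKS
pos 16: GUG -> V; peptide=MKSKSV
pos 19: CAA -> Q; peptide=MKSKSVQ
pos 22: UUG -> L; peptide=MKSKSVQL
pos 25: GAA -> E; peptide=MKSKSVQLE
pos 28: CGU -> R; peptide=MKSKSVQLER
pos 31: AAA -> K; peptide=MKSKSVQLERK
pos 34: UCC -> S; peptide=MKSKSVQLERKS
pos 37: only 0 nt remain (<3), stop (end of mRNA)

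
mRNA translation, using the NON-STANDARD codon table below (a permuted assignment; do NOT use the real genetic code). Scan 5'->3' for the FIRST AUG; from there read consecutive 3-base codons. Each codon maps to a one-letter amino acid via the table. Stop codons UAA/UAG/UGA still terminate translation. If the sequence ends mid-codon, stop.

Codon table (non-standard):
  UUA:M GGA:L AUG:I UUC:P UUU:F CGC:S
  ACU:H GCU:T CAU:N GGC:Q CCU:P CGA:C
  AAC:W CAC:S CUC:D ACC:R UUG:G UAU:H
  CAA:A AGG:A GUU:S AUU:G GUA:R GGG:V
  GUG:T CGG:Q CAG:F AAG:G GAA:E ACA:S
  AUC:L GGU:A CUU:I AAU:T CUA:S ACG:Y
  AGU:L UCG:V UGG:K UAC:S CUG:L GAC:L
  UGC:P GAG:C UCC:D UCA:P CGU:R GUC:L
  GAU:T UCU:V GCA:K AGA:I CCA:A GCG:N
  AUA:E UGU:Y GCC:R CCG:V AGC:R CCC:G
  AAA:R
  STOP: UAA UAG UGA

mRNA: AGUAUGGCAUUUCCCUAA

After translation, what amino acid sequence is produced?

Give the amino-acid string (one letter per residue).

start AUG at pos 3
pos 3: AUG -> I; peptide=I
pos 6: GCA -> K; peptide=IK
pos 9: UUU -> F; peptide=IKF
pos 12: CCC -> G; peptide=IKFG
pos 15: UAA -> STOP

Answer: IKFG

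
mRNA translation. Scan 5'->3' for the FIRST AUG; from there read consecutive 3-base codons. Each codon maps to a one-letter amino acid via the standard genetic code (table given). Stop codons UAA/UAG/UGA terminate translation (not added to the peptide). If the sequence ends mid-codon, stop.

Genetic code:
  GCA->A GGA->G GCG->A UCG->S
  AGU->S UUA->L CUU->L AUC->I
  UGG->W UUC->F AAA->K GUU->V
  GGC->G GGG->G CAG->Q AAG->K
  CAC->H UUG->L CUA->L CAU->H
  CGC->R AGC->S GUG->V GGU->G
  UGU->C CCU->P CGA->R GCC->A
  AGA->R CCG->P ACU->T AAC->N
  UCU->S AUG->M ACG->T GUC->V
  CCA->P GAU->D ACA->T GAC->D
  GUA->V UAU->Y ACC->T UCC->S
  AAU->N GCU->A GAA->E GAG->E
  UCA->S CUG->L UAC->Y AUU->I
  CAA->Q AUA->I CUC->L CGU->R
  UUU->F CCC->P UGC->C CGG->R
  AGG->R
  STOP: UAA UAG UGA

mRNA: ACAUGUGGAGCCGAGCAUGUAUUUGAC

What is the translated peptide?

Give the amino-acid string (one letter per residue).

start AUG at pos 2
pos 2: AUG -> M; peptide=M
pos 5: UGG -> W; peptide=MW
pos 8: AGC -> S; peptide=MWS
pos 11: CGA -> R; peptide=MWSR
pos 14: GCA -> A; peptide=MWSRA
pos 17: UGU -> C; peptide=MWSRAC
pos 20: AUU -> I; peptide=MWSRACI
pos 23: UGA -> STOP

Answer: MWSRACI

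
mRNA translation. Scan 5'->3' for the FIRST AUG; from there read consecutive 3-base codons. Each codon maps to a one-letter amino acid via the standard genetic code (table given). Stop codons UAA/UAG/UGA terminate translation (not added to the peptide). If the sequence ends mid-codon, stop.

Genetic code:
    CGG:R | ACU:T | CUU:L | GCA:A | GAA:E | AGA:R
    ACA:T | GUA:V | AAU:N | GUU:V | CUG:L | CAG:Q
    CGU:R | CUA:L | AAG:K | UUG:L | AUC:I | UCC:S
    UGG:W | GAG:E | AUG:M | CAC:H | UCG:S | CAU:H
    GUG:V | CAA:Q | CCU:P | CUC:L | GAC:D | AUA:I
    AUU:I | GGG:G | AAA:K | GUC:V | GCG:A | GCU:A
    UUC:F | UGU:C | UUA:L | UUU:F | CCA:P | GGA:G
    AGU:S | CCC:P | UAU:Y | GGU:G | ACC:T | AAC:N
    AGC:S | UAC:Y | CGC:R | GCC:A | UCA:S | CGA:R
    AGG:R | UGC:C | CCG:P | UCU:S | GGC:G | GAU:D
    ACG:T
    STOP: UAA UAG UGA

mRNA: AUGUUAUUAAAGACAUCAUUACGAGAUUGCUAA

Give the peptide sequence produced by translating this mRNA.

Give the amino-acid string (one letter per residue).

start AUG at pos 0
pos 0: AUG -> M; peptide=M
pos 3: UUA -> L; peptide=ML
pos 6: UUA -> L; peptide=MLL
pos 9: AAG -> K; peptide=MLLK
pos 12: ACA -> T; peptide=MLLKT
pos 15: UCA -> S; peptide=MLLKTS
pos 18: UUA -> L; peptide=MLLKTSL
pos 21: CGA -> R; peptide=MLLKTSLR
pos 24: GAU -> D; peptide=MLLKTSLRD
pos 27: UGC -> C; peptide=MLLKTSLRDC
pos 30: UAA -> STOP

Answer: MLLKTSLRDC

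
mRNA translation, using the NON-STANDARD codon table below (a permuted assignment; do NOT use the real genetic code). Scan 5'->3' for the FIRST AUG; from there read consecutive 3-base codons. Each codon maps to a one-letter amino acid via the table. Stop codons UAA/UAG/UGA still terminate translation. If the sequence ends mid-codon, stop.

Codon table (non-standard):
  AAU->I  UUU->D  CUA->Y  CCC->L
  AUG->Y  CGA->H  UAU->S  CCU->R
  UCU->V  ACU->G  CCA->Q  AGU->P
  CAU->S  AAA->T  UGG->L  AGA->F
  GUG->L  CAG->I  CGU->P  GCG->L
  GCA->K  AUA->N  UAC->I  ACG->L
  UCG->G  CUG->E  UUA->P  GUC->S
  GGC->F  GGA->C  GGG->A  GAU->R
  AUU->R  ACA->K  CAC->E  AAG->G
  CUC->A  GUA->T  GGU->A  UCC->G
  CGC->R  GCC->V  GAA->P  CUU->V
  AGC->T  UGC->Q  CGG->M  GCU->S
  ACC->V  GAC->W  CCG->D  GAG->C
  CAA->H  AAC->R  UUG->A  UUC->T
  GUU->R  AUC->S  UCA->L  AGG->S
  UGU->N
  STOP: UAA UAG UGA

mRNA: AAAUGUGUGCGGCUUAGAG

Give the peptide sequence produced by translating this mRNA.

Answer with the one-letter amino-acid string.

start AUG at pos 2
pos 2: AUG -> Y; peptide=Y
pos 5: UGU -> N; peptide=YN
pos 8: GCG -> L; peptide=YNL
pos 11: GCU -> S; peptide=YNLS
pos 14: UAG -> STOP

Answer: YNLS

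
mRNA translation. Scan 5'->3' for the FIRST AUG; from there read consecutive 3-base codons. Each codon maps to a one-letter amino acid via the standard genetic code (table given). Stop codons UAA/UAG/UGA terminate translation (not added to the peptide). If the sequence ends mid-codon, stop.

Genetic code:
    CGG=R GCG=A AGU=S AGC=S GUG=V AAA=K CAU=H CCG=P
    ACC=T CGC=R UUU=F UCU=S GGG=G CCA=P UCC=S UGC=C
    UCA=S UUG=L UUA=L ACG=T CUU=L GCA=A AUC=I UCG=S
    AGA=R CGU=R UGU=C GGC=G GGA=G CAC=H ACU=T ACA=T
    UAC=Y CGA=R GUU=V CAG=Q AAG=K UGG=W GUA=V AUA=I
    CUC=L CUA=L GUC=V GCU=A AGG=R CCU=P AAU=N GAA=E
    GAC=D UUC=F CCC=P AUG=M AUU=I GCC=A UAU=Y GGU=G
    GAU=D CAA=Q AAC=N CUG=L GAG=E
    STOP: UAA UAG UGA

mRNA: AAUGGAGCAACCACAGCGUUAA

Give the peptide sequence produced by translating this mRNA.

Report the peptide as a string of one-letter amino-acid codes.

start AUG at pos 1
pos 1: AUG -> M; peptide=M
pos 4: GAG -> E; peptide=ME
pos 7: CAA -> Q; peptide=MEQ
pos 10: CCA -> P; peptide=MEQP
pos 13: CAG -> Q; peptide=MEQPQ
pos 16: CGU -> R; peptide=MEQPQR
pos 19: UAA -> STOP

Answer: MEQPQR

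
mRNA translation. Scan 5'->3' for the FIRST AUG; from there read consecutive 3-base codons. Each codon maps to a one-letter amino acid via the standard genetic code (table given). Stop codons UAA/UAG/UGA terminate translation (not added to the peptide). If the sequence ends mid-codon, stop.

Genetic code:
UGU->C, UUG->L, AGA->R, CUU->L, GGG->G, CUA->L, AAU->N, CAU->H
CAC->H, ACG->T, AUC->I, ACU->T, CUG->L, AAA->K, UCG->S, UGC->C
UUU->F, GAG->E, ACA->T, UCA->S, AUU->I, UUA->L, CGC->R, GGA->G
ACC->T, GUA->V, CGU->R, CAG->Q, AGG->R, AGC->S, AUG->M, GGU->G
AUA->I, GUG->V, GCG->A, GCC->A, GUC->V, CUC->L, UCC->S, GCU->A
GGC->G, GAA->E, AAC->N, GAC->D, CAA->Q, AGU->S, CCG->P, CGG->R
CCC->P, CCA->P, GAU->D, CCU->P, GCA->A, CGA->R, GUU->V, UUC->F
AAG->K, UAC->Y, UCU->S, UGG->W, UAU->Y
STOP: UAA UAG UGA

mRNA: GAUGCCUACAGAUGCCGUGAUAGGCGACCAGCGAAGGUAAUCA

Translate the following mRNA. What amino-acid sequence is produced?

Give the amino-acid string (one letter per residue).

Answer: MPTDAVIGDQRR

Derivation:
start AUG at pos 1
pos 1: AUG -> M; peptide=M
pos 4: CCU -> P; peptide=MP
pos 7: ACA -> T; peptide=MPT
pos 10: GAU -> D; peptide=MPTD
pos 13: GCC -> A; peptide=MPTDA
pos 16: GUG -> V; peptide=MPTDAV
pos 19: AUA -> I; peptide=MPTDAVI
pos 22: GGC -> G; peptide=MPTDAVIG
pos 25: GAC -> D; peptide=MPTDAVIGD
pos 28: CAG -> Q; peptide=MPTDAVIGDQ
pos 31: CGA -> R; peptide=MPTDAVIGDQR
pos 34: AGG -> R; peptide=MPTDAVIGDQRR
pos 37: UAA -> STOP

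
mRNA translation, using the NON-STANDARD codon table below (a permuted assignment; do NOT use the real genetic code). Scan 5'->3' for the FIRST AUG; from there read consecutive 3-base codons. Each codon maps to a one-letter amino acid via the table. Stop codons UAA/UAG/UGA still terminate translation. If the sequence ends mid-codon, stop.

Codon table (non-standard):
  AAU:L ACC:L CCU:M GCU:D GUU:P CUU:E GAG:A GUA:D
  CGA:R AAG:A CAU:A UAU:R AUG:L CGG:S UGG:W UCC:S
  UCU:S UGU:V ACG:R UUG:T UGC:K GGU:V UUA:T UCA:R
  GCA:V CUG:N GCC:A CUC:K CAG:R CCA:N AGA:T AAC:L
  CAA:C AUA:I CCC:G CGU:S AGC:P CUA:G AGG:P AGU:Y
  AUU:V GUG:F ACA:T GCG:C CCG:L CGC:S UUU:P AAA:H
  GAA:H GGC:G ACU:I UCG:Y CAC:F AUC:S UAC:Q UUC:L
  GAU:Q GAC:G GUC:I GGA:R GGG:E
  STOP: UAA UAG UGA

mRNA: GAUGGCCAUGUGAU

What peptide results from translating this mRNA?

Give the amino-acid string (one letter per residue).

start AUG at pos 1
pos 1: AUG -> L; peptide=L
pos 4: GCC -> A; peptide=LA
pos 7: AUG -> L; peptide=LAL
pos 10: UGA -> STOP

Answer: LAL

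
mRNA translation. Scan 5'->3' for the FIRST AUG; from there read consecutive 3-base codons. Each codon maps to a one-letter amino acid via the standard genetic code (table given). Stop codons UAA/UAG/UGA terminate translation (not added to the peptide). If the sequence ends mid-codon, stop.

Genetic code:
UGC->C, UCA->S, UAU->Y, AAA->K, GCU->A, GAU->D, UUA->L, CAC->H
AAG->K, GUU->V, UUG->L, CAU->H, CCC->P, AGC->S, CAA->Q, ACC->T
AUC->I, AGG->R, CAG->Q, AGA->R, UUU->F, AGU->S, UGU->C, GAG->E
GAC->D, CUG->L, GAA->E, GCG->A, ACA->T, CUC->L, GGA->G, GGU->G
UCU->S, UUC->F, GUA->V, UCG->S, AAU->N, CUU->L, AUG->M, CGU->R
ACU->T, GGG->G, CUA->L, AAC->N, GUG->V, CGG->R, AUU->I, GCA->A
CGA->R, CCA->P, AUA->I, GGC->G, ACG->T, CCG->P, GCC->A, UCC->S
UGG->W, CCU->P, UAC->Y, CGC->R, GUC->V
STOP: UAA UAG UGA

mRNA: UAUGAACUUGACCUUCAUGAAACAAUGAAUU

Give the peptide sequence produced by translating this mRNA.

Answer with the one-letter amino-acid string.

Answer: MNLTFMKQ

Derivation:
start AUG at pos 1
pos 1: AUG -> M; peptide=M
pos 4: AAC -> N; peptide=MN
pos 7: UUG -> L; peptide=MNL
pos 10: ACC -> T; peptide=MNLT
pos 13: UUC -> F; peptide=MNLTF
pos 16: AUG -> M; peptide=MNLTFM
pos 19: AAA -> K; peptide=MNLTFMK
pos 22: CAA -> Q; peptide=MNLTFMKQ
pos 25: UGA -> STOP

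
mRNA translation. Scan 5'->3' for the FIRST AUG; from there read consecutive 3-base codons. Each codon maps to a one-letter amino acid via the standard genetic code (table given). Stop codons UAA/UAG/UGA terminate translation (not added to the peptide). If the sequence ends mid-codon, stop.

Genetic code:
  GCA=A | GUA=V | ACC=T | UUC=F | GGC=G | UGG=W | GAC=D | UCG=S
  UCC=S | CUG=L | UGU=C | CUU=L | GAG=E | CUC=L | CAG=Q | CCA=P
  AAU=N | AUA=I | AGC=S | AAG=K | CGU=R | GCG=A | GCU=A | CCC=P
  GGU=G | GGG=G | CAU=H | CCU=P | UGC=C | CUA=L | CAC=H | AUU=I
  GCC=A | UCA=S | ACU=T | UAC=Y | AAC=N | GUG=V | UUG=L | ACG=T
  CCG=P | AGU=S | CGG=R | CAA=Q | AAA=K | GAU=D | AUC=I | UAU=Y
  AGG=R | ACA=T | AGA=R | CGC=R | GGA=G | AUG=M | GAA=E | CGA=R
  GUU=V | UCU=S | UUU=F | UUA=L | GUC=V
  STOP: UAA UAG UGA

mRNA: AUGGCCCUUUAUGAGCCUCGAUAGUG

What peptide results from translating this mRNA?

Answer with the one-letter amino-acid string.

Answer: MALYEPR

Derivation:
start AUG at pos 0
pos 0: AUG -> M; peptide=M
pos 3: GCC -> A; peptide=MA
pos 6: CUU -> L; peptide=MAL
pos 9: UAU -> Y; peptide=MALY
pos 12: GAG -> E; peptide=MALYE
pos 15: CCU -> P; peptide=MALYEP
pos 18: CGA -> R; peptide=MALYEPR
pos 21: UAG -> STOP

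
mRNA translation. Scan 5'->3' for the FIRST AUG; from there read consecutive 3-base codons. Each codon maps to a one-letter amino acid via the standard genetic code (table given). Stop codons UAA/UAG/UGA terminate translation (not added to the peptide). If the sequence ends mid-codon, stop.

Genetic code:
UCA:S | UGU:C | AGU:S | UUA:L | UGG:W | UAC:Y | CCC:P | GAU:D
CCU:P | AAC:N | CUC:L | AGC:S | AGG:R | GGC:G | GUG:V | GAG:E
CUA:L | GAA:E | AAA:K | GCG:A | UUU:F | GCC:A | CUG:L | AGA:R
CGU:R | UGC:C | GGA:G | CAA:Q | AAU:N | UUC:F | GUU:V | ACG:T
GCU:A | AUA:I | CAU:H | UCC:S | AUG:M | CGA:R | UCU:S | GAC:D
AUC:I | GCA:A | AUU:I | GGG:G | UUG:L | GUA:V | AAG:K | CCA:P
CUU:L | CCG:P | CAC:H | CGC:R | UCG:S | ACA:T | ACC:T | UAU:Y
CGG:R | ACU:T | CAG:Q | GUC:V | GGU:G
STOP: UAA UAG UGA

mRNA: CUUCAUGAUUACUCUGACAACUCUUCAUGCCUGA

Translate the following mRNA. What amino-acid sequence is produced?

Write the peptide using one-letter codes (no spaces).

start AUG at pos 4
pos 4: AUG -> M; peptide=M
pos 7: AUU -> I; peptide=MI
pos 10: ACU -> T; peptide=MIT
pos 13: CUG -> L; peptide=MITL
pos 16: ACA -> T; peptide=MITLT
pos 19: ACU -> T; peptide=MITLTT
pos 22: CUU -> L; peptide=MITLTTL
pos 25: CAU -> H; peptide=MITLTTLH
pos 28: GCC -> A; peptide=MITLTTLHA
pos 31: UGA -> STOP

Answer: MITLTTLHA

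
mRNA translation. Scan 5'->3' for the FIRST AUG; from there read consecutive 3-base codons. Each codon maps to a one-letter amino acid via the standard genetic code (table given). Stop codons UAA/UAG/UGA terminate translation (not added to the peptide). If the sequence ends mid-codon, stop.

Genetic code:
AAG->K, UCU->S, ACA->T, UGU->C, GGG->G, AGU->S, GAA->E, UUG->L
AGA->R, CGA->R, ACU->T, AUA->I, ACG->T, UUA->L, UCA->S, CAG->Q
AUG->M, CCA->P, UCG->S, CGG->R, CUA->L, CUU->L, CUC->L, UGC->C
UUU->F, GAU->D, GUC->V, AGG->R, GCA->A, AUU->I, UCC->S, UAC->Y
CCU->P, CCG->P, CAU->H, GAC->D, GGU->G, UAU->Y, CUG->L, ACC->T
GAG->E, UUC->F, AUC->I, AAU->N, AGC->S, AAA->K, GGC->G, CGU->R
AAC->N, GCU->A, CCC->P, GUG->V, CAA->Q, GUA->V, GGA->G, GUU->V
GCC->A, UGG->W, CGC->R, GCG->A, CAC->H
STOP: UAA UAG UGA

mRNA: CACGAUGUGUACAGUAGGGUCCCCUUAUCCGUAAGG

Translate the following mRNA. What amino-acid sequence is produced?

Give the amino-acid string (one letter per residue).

start AUG at pos 4
pos 4: AUG -> M; peptide=M
pos 7: UGU -> C; peptide=MC
pos 10: ACA -> T; peptide=MCT
pos 13: GUA -> V; peptide=MCTV
pos 16: GGG -> G; peptide=MCTVG
pos 19: UCC -> S; peptide=MCTVGS
pos 22: CCU -> P; peptide=MCTVGSP
pos 25: UAU -> Y; peptide=MCTVGSPY
pos 28: CCG -> P; peptide=MCTVGSPYP
pos 31: UAA -> STOP

Answer: MCTVGSPYP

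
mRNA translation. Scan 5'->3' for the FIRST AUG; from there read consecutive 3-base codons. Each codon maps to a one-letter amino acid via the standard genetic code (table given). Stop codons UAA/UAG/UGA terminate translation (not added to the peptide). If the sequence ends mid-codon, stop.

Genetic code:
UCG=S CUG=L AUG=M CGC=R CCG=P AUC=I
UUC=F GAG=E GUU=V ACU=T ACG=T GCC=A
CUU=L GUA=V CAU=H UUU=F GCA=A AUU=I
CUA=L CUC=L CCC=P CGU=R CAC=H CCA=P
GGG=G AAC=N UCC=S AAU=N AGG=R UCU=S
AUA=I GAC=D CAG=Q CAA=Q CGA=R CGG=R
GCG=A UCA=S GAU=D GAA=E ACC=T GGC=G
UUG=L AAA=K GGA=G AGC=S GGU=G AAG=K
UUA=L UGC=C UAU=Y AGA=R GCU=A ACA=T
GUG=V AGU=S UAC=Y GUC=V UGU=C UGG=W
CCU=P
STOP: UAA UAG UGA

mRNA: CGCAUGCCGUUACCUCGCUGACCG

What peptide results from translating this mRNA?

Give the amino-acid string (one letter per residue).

start AUG at pos 3
pos 3: AUG -> M; peptide=M
pos 6: CCG -> P; peptide=MP
pos 9: UUA -> L; peptide=MPL
pos 12: CCU -> P; peptide=MPLP
pos 15: CGC -> R; peptide=MPLPR
pos 18: UGA -> STOP

Answer: MPLPR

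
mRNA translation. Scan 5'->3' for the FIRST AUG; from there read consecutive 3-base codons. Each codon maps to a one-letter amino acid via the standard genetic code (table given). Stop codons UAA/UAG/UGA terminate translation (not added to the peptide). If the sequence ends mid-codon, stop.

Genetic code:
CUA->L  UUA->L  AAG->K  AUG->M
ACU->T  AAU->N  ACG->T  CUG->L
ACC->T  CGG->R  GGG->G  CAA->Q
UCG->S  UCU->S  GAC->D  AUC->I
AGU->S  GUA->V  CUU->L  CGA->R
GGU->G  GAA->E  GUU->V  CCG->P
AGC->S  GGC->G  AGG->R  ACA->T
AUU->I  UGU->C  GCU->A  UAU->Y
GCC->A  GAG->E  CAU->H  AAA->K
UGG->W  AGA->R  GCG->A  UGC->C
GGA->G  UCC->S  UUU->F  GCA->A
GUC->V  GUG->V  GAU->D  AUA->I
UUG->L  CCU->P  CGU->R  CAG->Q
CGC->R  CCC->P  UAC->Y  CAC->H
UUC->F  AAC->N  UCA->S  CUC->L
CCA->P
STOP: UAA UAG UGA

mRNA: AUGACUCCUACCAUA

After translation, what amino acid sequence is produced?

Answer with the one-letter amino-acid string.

Answer: MTPTI

Derivation:
start AUG at pos 0
pos 0: AUG -> M; peptide=M
pos 3: ACU -> T; peptide=MT
pos 6: CCU -> P; peptide=MTP
pos 9: ACC -> T; peptide=MTPT
pos 12: AUA -> I; peptide=MTPTI
pos 15: only 0 nt remain (<3), stop (end of mRNA)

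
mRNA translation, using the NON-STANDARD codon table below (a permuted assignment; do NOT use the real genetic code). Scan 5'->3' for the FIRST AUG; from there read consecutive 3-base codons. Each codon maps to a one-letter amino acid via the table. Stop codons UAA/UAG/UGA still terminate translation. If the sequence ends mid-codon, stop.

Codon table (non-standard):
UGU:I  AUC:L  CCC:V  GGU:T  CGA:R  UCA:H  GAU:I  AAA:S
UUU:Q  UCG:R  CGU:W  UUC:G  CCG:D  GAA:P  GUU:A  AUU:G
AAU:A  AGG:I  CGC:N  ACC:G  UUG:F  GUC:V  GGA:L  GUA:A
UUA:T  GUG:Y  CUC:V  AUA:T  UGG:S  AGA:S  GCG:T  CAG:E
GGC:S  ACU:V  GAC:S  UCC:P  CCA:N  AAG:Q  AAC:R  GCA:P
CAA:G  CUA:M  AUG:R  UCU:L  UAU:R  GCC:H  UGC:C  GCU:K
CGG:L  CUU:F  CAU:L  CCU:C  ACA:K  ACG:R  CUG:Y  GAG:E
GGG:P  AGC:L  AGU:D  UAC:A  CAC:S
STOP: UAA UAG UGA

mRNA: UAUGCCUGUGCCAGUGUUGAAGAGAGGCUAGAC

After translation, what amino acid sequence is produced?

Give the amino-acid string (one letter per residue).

Answer: RCYNYFQSS

Derivation:
start AUG at pos 1
pos 1: AUG -> R; peptide=R
pos 4: CCU -> C; peptide=RC
pos 7: GUG -> Y; peptide=RCY
pos 10: CCA -> N; peptide=RCYN
pos 13: GUG -> Y; peptide=RCYNY
pos 16: UUG -> F; peptide=RCYNYF
pos 19: AAG -> Q; peptide=RCYNYFQ
pos 22: AGA -> S; peptide=RCYNYFQS
pos 25: GGC -> S; peptide=RCYNYFQSS
pos 28: UAG -> STOP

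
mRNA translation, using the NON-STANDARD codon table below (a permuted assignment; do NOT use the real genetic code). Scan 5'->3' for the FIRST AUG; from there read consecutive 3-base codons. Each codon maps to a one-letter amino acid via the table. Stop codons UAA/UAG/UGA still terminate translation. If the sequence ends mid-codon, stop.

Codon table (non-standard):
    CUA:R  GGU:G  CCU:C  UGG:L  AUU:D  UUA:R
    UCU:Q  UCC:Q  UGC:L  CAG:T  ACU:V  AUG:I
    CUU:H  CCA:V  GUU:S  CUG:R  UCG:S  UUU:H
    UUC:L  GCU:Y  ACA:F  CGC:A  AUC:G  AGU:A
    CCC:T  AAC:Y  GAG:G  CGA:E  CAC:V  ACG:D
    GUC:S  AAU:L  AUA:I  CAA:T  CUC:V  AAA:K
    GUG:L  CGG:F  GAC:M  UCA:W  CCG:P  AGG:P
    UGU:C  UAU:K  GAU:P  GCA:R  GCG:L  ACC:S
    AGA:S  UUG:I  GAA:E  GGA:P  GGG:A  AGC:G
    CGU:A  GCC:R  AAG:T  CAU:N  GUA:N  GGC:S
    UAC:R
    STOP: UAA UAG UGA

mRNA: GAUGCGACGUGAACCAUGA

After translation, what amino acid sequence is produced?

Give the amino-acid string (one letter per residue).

start AUG at pos 1
pos 1: AUG -> I; peptide=I
pos 4: CGA -> E; peptide=IE
pos 7: CGU -> A; peptide=IEA
pos 10: GAA -> E; peptide=IEAE
pos 13: CCA -> V; peptide=IEAEV
pos 16: UGA -> STOP

Answer: IEAEV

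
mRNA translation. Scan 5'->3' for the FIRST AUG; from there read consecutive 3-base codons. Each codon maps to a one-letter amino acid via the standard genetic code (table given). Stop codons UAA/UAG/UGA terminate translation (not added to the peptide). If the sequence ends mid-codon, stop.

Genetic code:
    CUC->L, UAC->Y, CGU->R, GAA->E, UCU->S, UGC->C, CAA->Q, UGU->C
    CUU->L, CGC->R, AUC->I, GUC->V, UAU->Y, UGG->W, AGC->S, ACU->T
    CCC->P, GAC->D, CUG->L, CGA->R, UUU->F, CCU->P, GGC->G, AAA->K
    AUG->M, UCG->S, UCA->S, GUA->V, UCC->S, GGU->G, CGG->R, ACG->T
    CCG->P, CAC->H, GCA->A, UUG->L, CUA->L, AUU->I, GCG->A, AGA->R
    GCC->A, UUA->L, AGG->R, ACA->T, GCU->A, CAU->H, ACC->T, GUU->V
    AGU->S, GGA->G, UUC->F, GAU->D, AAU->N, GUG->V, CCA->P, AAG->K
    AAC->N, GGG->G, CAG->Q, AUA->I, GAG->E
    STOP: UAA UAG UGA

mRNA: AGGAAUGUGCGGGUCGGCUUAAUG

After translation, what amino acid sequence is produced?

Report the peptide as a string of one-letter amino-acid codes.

start AUG at pos 4
pos 4: AUG -> M; peptide=M
pos 7: UGC -> C; peptide=MC
pos 10: GGG -> G; peptide=MCG
pos 13: UCG -> S; peptide=MCGS
pos 16: GCU -> A; peptide=MCGSA
pos 19: UAA -> STOP

Answer: MCGSA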